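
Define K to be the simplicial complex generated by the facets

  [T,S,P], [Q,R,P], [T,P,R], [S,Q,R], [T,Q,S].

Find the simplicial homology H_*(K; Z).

Fix the vertex order P < Q < R < S < T and write every simplex with vertices in increasing order. Then dim K = 2 and the simplices of K are:

  0-simplices (5): P, Q, R, S, T
  1-simplices (10): PQ, PR, PS, PT, QR, QS, QT, RS, RT, ST
  2-simplices (5): PQR, PRT, PST, QRS, QST

Hence C_0 ≅ Z^5, C_1 ≅ Z^10, C_2 ≅ Z^5.

The boundary map ∂_1: C_1 → C_0 maps an edge to its endpoints' difference, ∂[p,q] = q − p. For instance
  ∂PT = T − P.
As a 5×10 matrix over Z this has rank 4, with invariant factors (1,1,1,1).

The boundary map ∂_2: C_2 → C_1 acts by ∂[p,q,r] = [q,r] − [p,r] + [p,q]. For instance
  ∂PRT = RT − PT + PR,
  ∂PQR = QR − PR + PQ.
As a 10×5 matrix over Z this has rank 5, with invariant factors (1,1,1,1,1).

Now H_k = ker ∂_k / im ∂_{k+1}, so:

  H_0: rank C_0 − rank ∂_1 = 5 − 4 = 1, and the invariant factors of ∂_1 are all 1, so H_0 ≅ Z.
  H_1: rank ker ∂_1 − rank ∂_2 = (10 − 4) − 5 = 1, and the invariant factors of ∂_2 are all 1, so H_1 ≅ Z.
  H_2: rank ker ∂_2 − rank ∂_3 = (5 − 5) − 0 = 0, and there is no ∂_3, so H_2 ≅ 0.

H_0 = Z,  H_1 = Z,  H_2 = 0.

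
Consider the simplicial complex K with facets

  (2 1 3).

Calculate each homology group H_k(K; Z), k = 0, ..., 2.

Fix the vertex order 1 < 2 < 3 and write every simplex with vertices in increasing order. Then dim K = 2 and the simplices of K are:

  0-simplices (3): [1], [2], [3]
  1-simplices (3): [1,2], [1,3], [2,3]
  2-simplices (1): [1,2,3]

Hence C_0 ≅ Z^3, C_1 ≅ Z^3, C_2 ≅ Z^1.

The boundary map ∂_1: C_1 → C_0 is given by ∂[p,q] = [q] − [p]. For instance
  ∂[1,3] = [3] − [1].
This gives a 3×3 integer matrix of rank 2; reducing to Smith normal form yields diagonal entries (1,1).

∂_2: C_2 → C_1 maps a triangle to the signed sum of its edges. For instance
  ∂[1,2,3] = [2,3] − [1,3] + [1,2].
This gives a 3×1 integer matrix of rank 1; reducing to Smith normal form yields diagonal entries (1).

Computing H_k = (kernel of ∂_k) / (image of ∂_{k+1}):

  H_0: rank C_0 − rank ∂_1 = 3 − 2 = 1, and the invariant factors of ∂_1 are all 1, so H_0 = Z.
  H_1: rank ker ∂_1 − rank ∂_2 = (3 − 2) − 1 = 0, and the invariant factors of ∂_2 are all 1, so H_1 = 0.
  H_2: rank ker ∂_2 − rank ∂_3 = (1 − 1) − 0 = 0, and there is no ∂_3, so H_2 = 0.

(K is a triangulation of the 2-simplex.)

H_0 ≅ Z,  H_1 = 0,  H_2 = 0.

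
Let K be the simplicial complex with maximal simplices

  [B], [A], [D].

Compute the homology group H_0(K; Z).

Take the total order A < B < D on the vertex set. Then K (dimension 0) consists of the simplices:

  0-simplices (3): A, B, D

Hence C_0 ≅ Z^3.

From H_k ≅ ker(∂_k) / im(∂_{k+1}) we obtain:

  H_0: rank C_0 − rank ∂_1 = 3 − 0 = 3, and there is no ∂_1, so H_0 = Z^3.

H_0 = Z^3.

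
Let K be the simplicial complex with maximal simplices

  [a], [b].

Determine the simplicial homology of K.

Fix the vertex order a < b and write every simplex with vertices in increasing order. Then dim K = 0 and the simplices of K are:

  0-simplices (2): a, b

so the chain groups are C_0 ≅ Z^2.

Reading off H_k = ker ∂_k / im ∂_{k+1}:

  H_0: rank C_0 − rank ∂_1 = 2 − 0 = 2, and there is no ∂_1, so H_0 ≅ Z^2.

H_0 ≅ Z^2.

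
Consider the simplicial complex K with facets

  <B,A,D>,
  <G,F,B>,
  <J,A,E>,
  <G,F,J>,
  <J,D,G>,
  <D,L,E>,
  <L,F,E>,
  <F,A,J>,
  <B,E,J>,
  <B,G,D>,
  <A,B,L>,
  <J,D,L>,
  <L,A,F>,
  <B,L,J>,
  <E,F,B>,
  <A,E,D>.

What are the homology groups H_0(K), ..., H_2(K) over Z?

Order the vertices as A < B < D < E < F < G < J < L. Listing each simplex with vertices in this order, K has dimension 2 with simplices:

  0-simplices (8): A, B, D, E, F, G, J, L
  1-simplices (24): AB, AD, AE, AF, AJ, AL, BD, BE, BF, BG, BJ, BL, DE, DG, DJ, DL, EF, EJ, EL, FG, FJ, FL, GJ, JL
  2-simplices (16): ABD, ABL, ADE, AEJ, AFJ, AFL, BDG, BEF, BEJ, BFG, BJL, DEL, DGJ, DJL, EFL, FGJ

so the chain groups are C_0 ≅ Z^8, C_1 ≅ Z^24, C_2 ≅ Z^16.

∂_1: C_1 → C_0 sends each edge [p,q] (with p < q) to q − p. For instance
  ∂BJ = J − B.
The 8×24 boundary matrix has rank 7 and Smith normal form diag(1,1,1,1,1,1,1).

The boundary map ∂_2: C_2 → C_1 sends each 2-simplex [p,q,r] to [q,r] − [p,r] + [p,q]. For instance
  ∂DGJ = GJ − DJ + DG,
  ∂AFL = FL − AL + AF.
This gives a 24×16 integer matrix of rank 15; reducing to Smith normal form yields diagonal entries (1,1,1,1,1,1,1,1,1,1,1,1,1,1,1).

Computing H_k = (kernel of ∂_k) / (image of ∂_{k+1}):

  H_0: rank C_0 − rank ∂_1 = 8 − 7 = 1, and the invariant factors of ∂_1 are all 1, so H_0 ≅ Z.
  H_1: rank ker ∂_1 − rank ∂_2 = (24 − 7) − 15 = 2, and the invariant factors of ∂_2 are all 1, so H_1 ≅ Z^2.
  H_2: rank ker ∂_2 − rank ∂_3 = (16 − 15) − 0 = 1, and there is no ∂_3, so H_2 ≅ Z.

As a check, the Euler characteristic is 8 − 24 + 16 = 0, which agrees with 1 − 2 + 1 = 0.
(K is a triangulation of the torus T^2.)

H_0 ≅ Z,  H_1 ≅ Z^2,  H_2 ≅ Z.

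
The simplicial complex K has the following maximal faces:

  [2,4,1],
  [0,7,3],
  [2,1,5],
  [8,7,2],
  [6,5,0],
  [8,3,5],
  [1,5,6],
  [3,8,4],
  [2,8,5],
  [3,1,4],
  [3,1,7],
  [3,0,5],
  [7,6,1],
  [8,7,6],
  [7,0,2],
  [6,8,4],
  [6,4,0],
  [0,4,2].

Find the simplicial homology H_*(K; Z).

H_0 ≅ Z,  H_1 ≅ Z^2,  H_2 ≅ Z.

Take the total order 0 < 1 < 2 < 3 < 4 < 5 < 6 < 7 < 8 on the vertex set. Then K (dimension 2) consists of the simplices:

  0-simplices (9): [0], [1], [2], [3], [4], [5], [6], [7], [8]
  1-simplices (27): (27 of them)
  2-simplices (18): [0,2,4], [0,2,7], [0,3,5], [0,3,7], [0,4,6], [0,5,6], [1,2,4], [1,2,5], [1,3,4], [1,3,7], [1,5,6], [1,6,7], [2,5,8], [2,7,8], [3,4,8], [3,5,8], [4,6,8], [6,7,8]

Hence C_0 ≅ Z^9, C_1 ≅ Z^27, C_2 ≅ Z^18.

∂_1: C_1 → C_0 sends each edge [p,q] (with p < q) to q − p. For instance
  ∂[6,7] = [7] − [6].
The resulting 9×27 matrix has rank 8, and its Smith normal form has invariant factors (1,1,1,1,1,1,1,1).

Boundary ∂_2: C_2 → C_1 sends each 2-simplex [p,q,r] to [q,r] − [p,r] + [p,q]. For instance
  ∂[0,5,6] = [5,6] − [0,6] + [0,5],
  ∂[1,2,4] = [2,4] − [1,4] + [1,2].
The 27×18 boundary matrix has rank 17 and Smith normal form diag(1,1,1,1,1,1,1,1,1,1,1,1,1,1,1,1,1).

From H_k ≅ ker(∂_k) / im(∂_{k+1}) we obtain:

  H_0: rank C_0 − rank ∂_1 = 9 − 8 = 1, and the invariant factors of ∂_1 are all 1, so H_0 = Z.
  H_1: rank ker ∂_1 − rank ∂_2 = (27 − 8) − 17 = 2, and the invariant factors of ∂_2 are all 1, so H_1 = Z^2.
  H_2: rank ker ∂_2 − rank ∂_3 = (18 − 17) − 0 = 1, and there is no ∂_3, so H_2 = Z.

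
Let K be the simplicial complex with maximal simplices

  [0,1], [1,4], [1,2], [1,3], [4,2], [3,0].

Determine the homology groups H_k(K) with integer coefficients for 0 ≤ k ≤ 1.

Order the vertices as 0 < 1 < 2 < 3 < 4. Listing each simplex with vertices in this order, K has dimension 1 with simplices:

  0-simplices (5): [0], [1], [2], [3], [4]
  1-simplices (6): [0,1], [0,3], [1,2], [1,3], [1,4], [2,4]

giving chain groups C_0 ≅ Z^5, C_1 ≅ Z^6.

∂_1: C_1 → C_0 maps an edge to its endpoints' difference, ∂[p,q] = q − p.
The 5×6 boundary matrix has rank 4 and Smith normal form diag(1,1,1,1).

Computing H_k = (kernel of ∂_k) / (image of ∂_{k+1}):

  H_0: rank C_0 − rank ∂_1 = 5 − 4 = 1, and the invariant factors of ∂_1 are all 1, so H_0 = Z.
  H_1: rank ker ∂_1 − rank ∂_2 = (6 − 4) − 0 = 2, and there is no ∂_2, so H_1 = Z^2.

As a check, the Euler characteristic is 5 − 6 = -1, which agrees with 1 − 2 = -1.
(K is a triangulation of a wedge of 2 circles.)

H_0 = Z,  H_1 = Z^2.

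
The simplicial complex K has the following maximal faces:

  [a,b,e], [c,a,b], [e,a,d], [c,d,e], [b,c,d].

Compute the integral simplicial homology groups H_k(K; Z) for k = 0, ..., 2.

K has 5 vertices, 10 edges, 5 triangles.
rank ∂_0 = 0, rank ∂_1 = 4 ⇒ b_0 = 5 − 0 − 4 = 1; all invariant factors of ∂_1 are 1 so no torsion. So H_0 = Z.
rank ∂_1 = 4, rank ∂_2 = 5 ⇒ b_1 = 10 − 4 − 5 = 1; all invariant factors of ∂_2 are 1 so no torsion. So H_1 = Z.
rank ∂_2 = 5, rank ∂_3 = 0 ⇒ b_2 = 5 − 5 − 0 = 0. So H_2 = 0.

H_0 ≅ Z,  H_1 ≅ Z,  H_2 = 0.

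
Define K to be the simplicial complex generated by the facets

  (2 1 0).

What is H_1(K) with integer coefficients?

Take the total order 0 < 1 < 2 on the vertex set. Then K (dimension 2) consists of the simplices:

  0-simplices (3): [0], [1], [2]
  1-simplices (3): [0,1], [0,2], [1,2]
  2-simplices (1): [0,1,2]

Hence C_0 ≅ Z^3, C_1 ≅ Z^3, C_2 ≅ Z^1.

The boundary map ∂_1: C_1 → C_0 sends each edge [p,q] (with p < q) to q − p. For instance
  ∂[0,2] = [2] − [0].
This gives a 3×3 integer matrix of rank 2; reducing to Smith normal form yields diagonal entries (1,1).

Boundary ∂_2: C_2 → C_1 acts by ∂[p,q,r] = [q,r] − [p,r] + [p,q]. For instance
  ∂[0,1,2] = [1,2] − [0,2] + [0,1].
As a 3×1 matrix over Z this has rank 1, with invariant factors (1).

Computing H_k = (kernel of ∂_k) / (image of ∂_{k+1}):

  H_1: rank ker ∂_1 − rank ∂_2 = (3 − 2) − 1 = 0, and the invariant factors of ∂_2 are all 1, so H_1 = 0.

H_1 ≅ 0.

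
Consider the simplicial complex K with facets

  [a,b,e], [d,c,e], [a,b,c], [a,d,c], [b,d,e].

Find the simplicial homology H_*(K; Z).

H_0 ≅ Z,  H_1 ≅ Z,  H_2 = 0.

We work with the vertex ordering a < b < c < d < e. The simplices of K, each written with vertices in increasing order, are:

  0-simplices (5): a, b, c, d, e
  1-simplices (10): ab, ac, ad, ae, bc, bd, be, cd, ce, de
  2-simplices (5): abc, abe, acd, bde, cde

Hence C_0 ≅ Z^5, C_1 ≅ Z^10, C_2 ≅ Z^5.

The boundary map ∂_1: C_1 → C_0 maps an edge to its endpoints' difference, ∂[p,q] = q − p.
As a 5×10 matrix over Z this has rank 4, with invariant factors (1,1,1,1).

∂_2: C_2 → C_1 maps a triangle to the signed sum of its edges. For instance
  ∂acd = cd − ad + ac,
  ∂abc = bc − ac + ab.
The resulting 10×5 matrix has rank 5, and its Smith normal form has invariant factors (1,1,1,1,1).

Computing H_k = (kernel of ∂_k) / (image of ∂_{k+1}):

  H_0: rank C_0 − rank ∂_1 = 5 − 4 = 1, and the invariant factors of ∂_1 are all 1, so H_0 = Z.
  H_1: rank ker ∂_1 − rank ∂_2 = (10 − 4) − 5 = 1, and the invariant factors of ∂_2 are all 1, so H_1 = Z.
  H_2: rank ker ∂_2 − rank ∂_3 = (5 − 5) − 0 = 0, and there is no ∂_3, so H_2 = 0.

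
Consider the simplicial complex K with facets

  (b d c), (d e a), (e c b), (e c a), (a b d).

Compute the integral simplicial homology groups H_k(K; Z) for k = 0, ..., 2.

H_0 = Z,  H_1 = Z,  H_2 = 0.

Take the total order a < b < c < d < e on the vertex set. Then K (dimension 2) consists of the simplices:

  0-simplices (5): a, b, c, d, e
  1-simplices (10): ab, ac, ad, ae, bc, bd, be, cd, ce, de
  2-simplices (5): abd, ace, ade, bcd, bce

Hence C_0 ≅ Z^5, C_1 ≅ Z^10, C_2 ≅ Z^5.

Boundary ∂_1: C_1 → C_0 sends each edge [p,q] (with p < q) to q − p.
The 5×10 boundary matrix has rank 4 and Smith normal form diag(1,1,1,1).

The boundary map ∂_2: C_2 → C_1 acts by ∂[p,q,r] = [q,r] − [p,r] + [p,q]. For instance
  ∂ade = de − ae + ad,
  ∂abd = bd − ad + ab.
The resulting 10×5 matrix has rank 5, and its Smith normal form has invariant factors (1,1,1,1,1).

Computing H_k = (kernel of ∂_k) / (image of ∂_{k+1}):

  H_0: rank C_0 − rank ∂_1 = 5 − 4 = 1, and the invariant factors of ∂_1 are all 1, so H_0 ≅ Z.
  H_1: rank ker ∂_1 − rank ∂_2 = (10 − 4) − 5 = 1, and the invariant factors of ∂_2 are all 1, so H_1 ≅ Z.
  H_2: rank ker ∂_2 − rank ∂_3 = (5 − 5) − 0 = 0, and there is no ∂_3, so H_2 ≅ 0.

(K is a triangulation of the Möbius band.)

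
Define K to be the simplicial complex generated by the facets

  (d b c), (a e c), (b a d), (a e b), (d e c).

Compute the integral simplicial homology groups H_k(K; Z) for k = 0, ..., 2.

H_0 = Z,  H_1 = Z,  H_2 = 0.

Take the total order a < b < c < d < e on the vertex set. Then K (dimension 2) consists of the simplices:

  0-simplices (5): a, b, c, d, e
  1-simplices (10): ab, ac, ad, ae, bc, bd, be, cd, ce, de
  2-simplices (5): abd, abe, ace, bcd, cde

so the chain groups are C_0 ≅ Z^5, C_1 ≅ Z^10, C_2 ≅ Z^5.

The boundary map ∂_1: C_1 → C_0 sends each edge [p,q] (with p < q) to q − p. For instance
  ∂ab = b − a.
As a 5×10 matrix over Z this has rank 4, with invariant factors (1,1,1,1).

The boundary map ∂_2: C_2 → C_1 maps a triangle to the signed sum of its edges. For instance
  ∂abe = be − ae + ab,
  ∂bcd = cd − bd + bc.
The 10×5 boundary matrix has rank 5 and Smith normal form diag(1,1,1,1,1).

Reading off H_k = ker ∂_k / im ∂_{k+1}:

  H_0: rank C_0 − rank ∂_1 = 5 − 4 = 1, and the invariant factors of ∂_1 are all 1, so H_0 ≅ Z.
  H_1: rank ker ∂_1 − rank ∂_2 = (10 − 4) − 5 = 1, and the invariant factors of ∂_2 are all 1, so H_1 ≅ Z.
  H_2: rank ker ∂_2 − rank ∂_3 = (5 − 5) − 0 = 0, and there is no ∂_3, so H_2 ≅ 0.

As a check, the Euler characteristic is 5 − 10 + 5 = 0, which agrees with 1 − 1 + 0 = 0.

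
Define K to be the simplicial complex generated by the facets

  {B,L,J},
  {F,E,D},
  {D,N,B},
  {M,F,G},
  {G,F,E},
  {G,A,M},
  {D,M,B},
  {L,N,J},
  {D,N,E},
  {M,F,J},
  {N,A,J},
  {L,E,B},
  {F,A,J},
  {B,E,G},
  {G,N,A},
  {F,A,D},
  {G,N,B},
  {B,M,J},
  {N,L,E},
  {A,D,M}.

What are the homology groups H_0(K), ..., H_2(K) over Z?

H_0 = Z,  H_1 = Z ⊕ Z/2,  H_2 = 0.

Order the vertices as A < B < D < E < F < G < J < L < M < N. Listing each simplex with vertices in this order, K has dimension 2 with simplices:

  0-simplices (10): A, B, D, E, F, G, J, L, M, N
  1-simplices (30): AD, AF, AG, AJ, AM, AN, BD, BE, BG, BJ, BL, BM, BN, DE, DF, DM, DN, EF, EG, EL, EN, FG, FJ, FM, GM, GN, JL, JM, JN, LN
  2-simplices (20): ADF, ADM, AFJ, AGM, AGN, AJN, BDM, BDN, BEG, BEL, BGN, BJL, BJM, DEF, DEN, EFG, ELN, FGM, FJM, JLN

Hence C_0 ≅ Z^10, C_1 ≅ Z^30, C_2 ≅ Z^20.

Boundary ∂_1: C_1 → C_0 sends each edge [p,q] (with p < q) to q − p. For instance
  ∂LN = N − L.
The 10×30 boundary matrix has rank 9 and Smith normal form diag(1,1,1,1,1,1,1,1,1).

The boundary map ∂_2: C_2 → C_1 sends each 2-simplex [p,q,r] to [q,r] − [p,r] + [p,q]. For instance
  ∂DEF = EF − DF + DE,
  ∂AJN = JN − AN + AJ.
The 30×20 boundary matrix has rank 20 and Smith normal form diag(1,1,1,1,1,1,1,1,1,1,1,1,1,1,1,1,1,1,1,2).

Reading off H_k = ker ∂_k / im ∂_{k+1}:

  H_0: rank C_0 − rank ∂_1 = 10 − 9 = 1, and the invariant factors of ∂_1 are all 1, so H_0 ≅ Z.
  H_1: rank ker ∂_1 − rank ∂_2 = (30 − 9) − 20 = 1, and ∂_2 has invariant factor 2 > 1, so H_1 ≅ Z ⊕ Z/2.
  H_2: rank ker ∂_2 − rank ∂_3 = (20 − 20) − 0 = 0, and there is no ∂_3, so H_2 ≅ 0.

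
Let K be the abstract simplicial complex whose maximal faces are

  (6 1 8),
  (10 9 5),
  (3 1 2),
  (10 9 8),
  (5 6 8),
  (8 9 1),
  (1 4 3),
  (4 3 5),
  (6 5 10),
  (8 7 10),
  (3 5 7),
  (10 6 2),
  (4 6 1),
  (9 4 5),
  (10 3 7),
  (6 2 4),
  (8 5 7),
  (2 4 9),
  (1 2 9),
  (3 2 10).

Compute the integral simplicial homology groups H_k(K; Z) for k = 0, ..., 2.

H_0 = Z,  H_1 = Z ⊕ Z/2,  H_2 = 0.

Order the vertices as 1 < 2 < 3 < 4 < 5 < 6 < 7 < 8 < 9 < 10. Listing each simplex with vertices in this order, K has dimension 2 with simplices:

  0-simplices (10): [1], [2], [3], [4], [5], [6], [7], [8], [9], [10]
  1-simplices (30): (30 of them)
  2-simplices (20): (20 of them)

giving chain groups C_0 ≅ Z^10, C_1 ≅ Z^30, C_2 ≅ Z^20.

The boundary map ∂_1: C_1 → C_0 maps an edge to its endpoints' difference, ∂[p,q] = q − p.
This gives a 10×30 integer matrix of rank 9; reducing to Smith normal form yields diagonal entries (1,1,1,1,1,1,1,1,1).

The boundary map ∂_2: C_2 → C_1 acts by ∂[p,q,r] = [q,r] − [p,r] + [p,q]. For instance
  ∂[2,3,10] = [3,10] − [2,10] + [2,3],
  ∂[2,4,6] = [4,6] − [2,6] + [2,4].
The resulting 30×20 matrix has rank 20, and its Smith normal form has invariant factors (1,1,1,1,1,1,1,1,1,1,1,1,1,1,1,1,1,1,1,2).

From H_k ≅ ker(∂_k) / im(∂_{k+1}) we obtain:

  H_0: rank C_0 − rank ∂_1 = 10 − 9 = 1, and the invariant factors of ∂_1 are all 1, so H_0 ≅ Z.
  H_1: rank ker ∂_1 − rank ∂_2 = (30 − 9) − 20 = 1, and ∂_2 has invariant factor 2 > 1, so H_1 ≅ Z ⊕ Z/2.
  H_2: rank ker ∂_2 − rank ∂_3 = (20 − 20) − 0 = 0, and there is no ∂_3, so H_2 ≅ 0.

As a check, the Euler characteristic is 10 − 30 + 20 = 0, which agrees with 1 − 1 + 0 = 0.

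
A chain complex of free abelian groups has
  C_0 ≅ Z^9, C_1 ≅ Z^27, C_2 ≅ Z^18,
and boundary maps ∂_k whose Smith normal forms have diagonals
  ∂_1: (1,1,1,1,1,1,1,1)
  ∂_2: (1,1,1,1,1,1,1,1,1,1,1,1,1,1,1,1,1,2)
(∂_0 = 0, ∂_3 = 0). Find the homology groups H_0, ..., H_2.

H_0 = Z,  H_1 = Z ⊕ Z/2,  H_2 = 0.

H_0: b_0 = 9 − 0 − 8 = 1; torsion from ∂_1 factors > 1: none. So H_0 = Z.
H_1: b_1 = 27 − 8 − 18 = 1; torsion from ∂_2 factors > 1: [2]. So H_1 = Z ⊕ Z/2.
H_2: b_2 = 18 − 18 − 0 = 0; torsion from ∂_3 factors > 1: none. So H_2 = 0.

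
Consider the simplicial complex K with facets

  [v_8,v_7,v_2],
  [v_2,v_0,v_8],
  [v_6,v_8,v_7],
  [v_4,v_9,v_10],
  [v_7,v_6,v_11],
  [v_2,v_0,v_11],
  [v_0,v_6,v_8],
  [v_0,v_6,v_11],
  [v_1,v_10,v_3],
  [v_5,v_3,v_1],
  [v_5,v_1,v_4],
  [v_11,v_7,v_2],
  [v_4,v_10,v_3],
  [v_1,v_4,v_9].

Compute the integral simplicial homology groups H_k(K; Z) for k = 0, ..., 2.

H_0 = Z^2,  H_1 = Z,  H_2 = Z.

Take the total order v_0 < v_1 < v_2 < v_3 < v_4 < v_5 < v_6 < v_7 < v_8 < v_9 < v_10 < v_11 on the vertex set. Then K (dimension 2) consists of the simplices:

  0-simplices (12): [v_0], [v_1], [v_2], [v_3], [v_4], [v_5], [v_6], [v_7], [v_8], [v_9], [v_10], [v_11]
  1-simplices (24): (24 of them)
  2-simplices (14): (14 of them)

giving chain groups C_0 ≅ Z^12, C_1 ≅ Z^24, C_2 ≅ Z^14.

∂_1: C_1 → C_0 maps an edge to its endpoints' difference, ∂[p,q] = q − p.
This gives a 12×24 integer matrix of rank 10; reducing to Smith normal form yields diagonal entries (1,1,1,1,1,1,1,1,1,1).

The boundary map ∂_2: C_2 → C_1 maps a triangle to the signed sum of its edges. For instance
  ∂[v_0,v_6,v_8] = [v_6,v_8] − [v_0,v_8] + [v_0,v_6],
  ∂[v_1,v_3,v_10] = [v_3,v_10] − [v_1,v_10] + [v_1,v_3].
The 24×14 boundary matrix has rank 13 and Smith normal form diag(1,1,1,1,1,1,1,1,1,1,1,1,1).

Reading off H_k = ker ∂_k / im ∂_{k+1}:

  H_0: rank C_0 − rank ∂_1 = 12 − 10 = 2, and the invariant factors of ∂_1 are all 1, so H_0 ≅ Z^2.
  H_1: rank ker ∂_1 − rank ∂_2 = (24 − 10) − 13 = 1, and the invariant factors of ∂_2 are all 1, so H_1 ≅ Z.
  H_2: rank ker ∂_2 − rank ∂_3 = (14 − 13) − 0 = 1, and there is no ∂_3, so H_2 ≅ Z.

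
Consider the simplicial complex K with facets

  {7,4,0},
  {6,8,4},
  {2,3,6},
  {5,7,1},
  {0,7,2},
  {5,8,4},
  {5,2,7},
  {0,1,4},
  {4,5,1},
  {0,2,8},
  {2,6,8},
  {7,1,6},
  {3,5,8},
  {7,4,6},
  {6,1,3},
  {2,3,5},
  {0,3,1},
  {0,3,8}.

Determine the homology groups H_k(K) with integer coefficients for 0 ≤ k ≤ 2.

Order the vertices as 0 < 1 < 2 < 3 < 4 < 5 < 6 < 7 < 8. Listing each simplex with vertices in this order, K has dimension 2 with simplices:

  0-simplices (9): [0], [1], [2], [3], [4], [5], [6], [7], [8]
  1-simplices (27): (27 of them)
  2-simplices (18): [0,1,3], [0,1,4], [0,2,7], [0,2,8], [0,3,8], [0,4,7], [1,3,6], [1,4,5], [1,5,7], [1,6,7], [2,3,5], [2,3,6], [2,5,7], [2,6,8], [3,5,8], [4,5,8], [4,6,7], [4,6,8]

giving chain groups C_0 ≅ Z^9, C_1 ≅ Z^27, C_2 ≅ Z^18.

The boundary map ∂_1: C_1 → C_0 maps an edge to its endpoints' difference, ∂[p,q] = q − p. For instance
  ∂[1,3] = [3] − [1].
This gives a 9×27 integer matrix of rank 8; reducing to Smith normal form yields diagonal entries (1,1,1,1,1,1,1,1).

∂_2: C_2 → C_1 maps a triangle to the signed sum of its edges. For instance
  ∂[1,4,5] = [4,5] − [1,5] + [1,4],
  ∂[2,3,5] = [3,5] − [2,5] + [2,3].
As a 27×18 matrix over Z this has rank 18, with invariant factors (1,1,1,1,1,1,1,1,1,1,1,1,1,1,1,1,1,2).

Computing H_k = (kernel of ∂_k) / (image of ∂_{k+1}):

  H_0: rank C_0 − rank ∂_1 = 9 − 8 = 1, and the invariant factors of ∂_1 are all 1, so H_0 ≅ Z.
  H_1: rank ker ∂_1 − rank ∂_2 = (27 − 8) − 18 = 1, and ∂_2 has invariant factor 2 > 1, so H_1 ≅ Z ⊕ Z/2.
  H_2: rank ker ∂_2 − rank ∂_3 = (18 − 18) − 0 = 0, and there is no ∂_3, so H_2 ≅ 0.

(K is a triangulation of the Klein bottle.)

H_0 ≅ Z,  H_1 ≅ Z ⊕ Z/2,  H_2 = 0.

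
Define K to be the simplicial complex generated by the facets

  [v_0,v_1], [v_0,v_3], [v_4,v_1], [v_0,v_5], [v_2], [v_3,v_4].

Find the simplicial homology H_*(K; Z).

H_0 = Z^2,  H_1 = Z.

Take the total order v_0 < v_1 < v_2 < v_3 < v_4 < v_5 on the vertex set. Then K (dimension 1) consists of the simplices:

  0-simplices (6): [v_0], [v_1], [v_2], [v_3], [v_4], [v_5]
  1-simplices (5): [v_0,v_1], [v_0,v_3], [v_0,v_5], [v_1,v_4], [v_3,v_4]

so the chain groups are C_0 ≅ Z^6, C_1 ≅ Z^5.

∂_1: C_1 → C_0 is given by ∂[p,q] = [q] − [p]. For instance
  ∂[v_0,v_3] = [v_3] − [v_0].
As a 6×5 matrix over Z this has rank 4, with invariant factors (1,1,1,1).

Computing H_k = (kernel of ∂_k) / (image of ∂_{k+1}):

  H_0: rank C_0 − rank ∂_1 = 6 − 4 = 2, and the invariant factors of ∂_1 are all 1, so H_0 ≅ Z^2.
  H_1: rank ker ∂_1 − rank ∂_2 = (5 − 4) − 0 = 1, and there is no ∂_2, so H_1 ≅ Z.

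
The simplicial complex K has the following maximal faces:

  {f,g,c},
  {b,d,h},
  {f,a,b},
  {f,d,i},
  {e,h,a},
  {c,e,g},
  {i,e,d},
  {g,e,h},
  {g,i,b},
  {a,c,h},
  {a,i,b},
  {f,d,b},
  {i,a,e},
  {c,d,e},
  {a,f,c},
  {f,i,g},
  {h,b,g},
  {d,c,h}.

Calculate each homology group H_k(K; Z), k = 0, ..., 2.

K has 9 vertices, 27 edges, 18 triangles.
rank ∂_0 = 0, rank ∂_1 = 8 ⇒ b_0 = 9 − 0 − 8 = 1; all invariant factors of ∂_1 are 1 so no torsion. So H_0 = Z.
rank ∂_1 = 8, rank ∂_2 = 18 ⇒ b_1 = 27 − 8 − 18 = 1; ∂_2 has invariant factor(s) [2] giving torsion. So H_1 = Z ⊕ Z_2.
rank ∂_2 = 18, rank ∂_3 = 0 ⇒ b_2 = 18 − 18 − 0 = 0. So H_2 = 0.

H_0 = Z,  H_1 = Z ⊕ Z_2,  H_2 = 0.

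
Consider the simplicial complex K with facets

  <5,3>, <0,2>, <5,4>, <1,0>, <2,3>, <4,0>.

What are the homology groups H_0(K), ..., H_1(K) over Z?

H_0 ≅ Z,  H_1 ≅ Z.

We work with the vertex ordering 0 < 1 < 2 < 3 < 4 < 5. The simplices of K, each written with vertices in increasing order, are:

  0-simplices (6): [0], [1], [2], [3], [4], [5]
  1-simplices (6): [0,1], [0,2], [0,4], [2,3], [3,5], [4,5]

Hence C_0 ≅ Z^6, C_1 ≅ Z^6.

∂_1: C_1 → C_0 is given by ∂[p,q] = [q] − [p]. For instance
  ∂[4,5] = [5] − [4].
The resulting 6×6 matrix has rank 5, and its Smith normal form has invariant factors (1,1,1,1,1).

From H_k ≅ ker(∂_k) / im(∂_{k+1}) we obtain:

  H_0: rank C_0 − rank ∂_1 = 6 − 5 = 1, and the invariant factors of ∂_1 are all 1, so H_0 ≅ Z.
  H_1: rank ker ∂_1 − rank ∂_2 = (6 − 5) − 0 = 1, and there is no ∂_2, so H_1 ≅ Z.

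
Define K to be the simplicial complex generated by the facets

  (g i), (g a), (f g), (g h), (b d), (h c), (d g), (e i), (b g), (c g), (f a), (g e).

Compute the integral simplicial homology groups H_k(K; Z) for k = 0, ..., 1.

H_0 = Z,  H_1 = Z^4.

We work with the vertex ordering a < b < c < d < e < f < g < h < i. The simplices of K, each written with vertices in increasing order, are:

  0-simplices (9): a, b, c, d, e, f, g, h, i
  1-simplices (12): af, ag, bd, bg, cg, ch, dg, eg, ei, fg, gh, gi

Hence C_0 ≅ Z^9, C_1 ≅ Z^12.

Boundary ∂_1: C_1 → C_0 sends each edge [p,q] (with p < q) to q − p.
This gives a 9×12 integer matrix of rank 8; reducing to Smith normal form yields diagonal entries (1,1,1,1,1,1,1,1).

Now H_k = ker ∂_k / im ∂_{k+1}, so:

  H_0: rank C_0 − rank ∂_1 = 9 − 8 = 1, and the invariant factors of ∂_1 are all 1, so H_0 = Z.
  H_1: rank ker ∂_1 − rank ∂_2 = (12 − 8) − 0 = 4, and there is no ∂_2, so H_1 = Z^4.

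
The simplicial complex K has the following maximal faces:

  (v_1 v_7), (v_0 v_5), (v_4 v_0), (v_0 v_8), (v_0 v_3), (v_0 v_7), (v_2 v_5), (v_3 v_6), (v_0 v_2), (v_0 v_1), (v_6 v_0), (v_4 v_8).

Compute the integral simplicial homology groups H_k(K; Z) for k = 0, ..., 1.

H_0 ≅ Z,  H_1 ≅ Z^4.

K has 9 vertices, 12 edges.
rank ∂_0 = 0, rank ∂_1 = 8 ⇒ b_0 = 9 − 0 − 8 = 1; all invariant factors of ∂_1 are 1 so no torsion. So H_0 = Z.
rank ∂_1 = 8, rank ∂_2 = 0 ⇒ b_1 = 12 − 8 − 0 = 4. So H_1 = Z^4.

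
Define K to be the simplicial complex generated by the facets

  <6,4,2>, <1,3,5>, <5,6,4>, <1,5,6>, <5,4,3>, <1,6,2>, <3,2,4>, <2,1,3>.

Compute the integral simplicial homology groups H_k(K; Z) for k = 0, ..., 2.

H_0 = Z,  H_1 = 0,  H_2 = Z.

Fix the vertex order 1 < 2 < 3 < 4 < 5 < 6 and write every simplex with vertices in increasing order. Then dim K = 2 and the simplices of K are:

  0-simplices (6): [1], [2], [3], [4], [5], [6]
  1-simplices (12): [1,2], [1,3], [1,5], [1,6], [2,3], [2,4], [2,6], [3,4], [3,5], [4,5], [4,6], [5,6]
  2-simplices (8): [1,2,3], [1,2,6], [1,3,5], [1,5,6], [2,3,4], [2,4,6], [3,4,5], [4,5,6]

so the chain groups are C_0 ≅ Z^6, C_1 ≅ Z^12, C_2 ≅ Z^8.

The boundary map ∂_1: C_1 → C_0 maps an edge to its endpoints' difference, ∂[p,q] = q − p.
This gives a 6×12 integer matrix of rank 5; reducing to Smith normal form yields diagonal entries (1,1,1,1,1).

The boundary map ∂_2: C_2 → C_1 sends each 2-simplex [p,q,r] to [q,r] − [p,r] + [p,q]. For instance
  ∂[2,4,6] = [4,6] − [2,6] + [2,4],
  ∂[4,5,6] = [5,6] − [4,6] + [4,5].
The 12×8 boundary matrix has rank 7 and Smith normal form diag(1,1,1,1,1,1,1).

Computing H_k = (kernel of ∂_k) / (image of ∂_{k+1}):

  H_0: rank C_0 − rank ∂_1 = 6 − 5 = 1, and the invariant factors of ∂_1 are all 1, so H_0 = Z.
  H_1: rank ker ∂_1 − rank ∂_2 = (12 − 5) − 7 = 0, and the invariant factors of ∂_2 are all 1, so H_1 = 0.
  H_2: rank ker ∂_2 − rank ∂_3 = (8 − 7) − 0 = 1, and there is no ∂_3, so H_2 = Z.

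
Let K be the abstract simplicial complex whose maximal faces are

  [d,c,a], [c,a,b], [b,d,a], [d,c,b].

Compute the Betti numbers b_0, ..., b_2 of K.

b_0 = 1, b_1 = 0, b_2 = 1.

We work with the vertex ordering a < b < c < d. The simplices of K, each written with vertices in increasing order, are:

  0-simplices (4): a, b, c, d
  1-simplices (6): ab, ac, ad, bc, bd, cd
  2-simplices (4): abc, abd, acd, bcd

so the chain groups are C_0 ≅ Z^4, C_1 ≅ Z^6, C_2 ≅ Z^4.

∂_1: C_1 → C_0 maps an edge to its endpoints' difference, ∂[p,q] = q − p.
The 4×6 boundary matrix has rank 3 and Smith normal form diag(1,1,1).

∂_2: C_2 → C_1 sends each 2-simplex [p,q,r] to [q,r] − [p,r] + [p,q]. For instance
  ∂abd = bd − ad + ab,
  ∂bcd = cd − bd + bc.
The resulting 6×4 matrix has rank 3, and its Smith normal form has invariant factors (1,1,1).

From H_k ≅ ker(∂_k) / im(∂_{k+1}) we obtain:

  H_0: rank C_0 − rank ∂_1 = 4 − 3 = 1, and the invariant factors of ∂_1 are all 1, so H_0 = Z.
  H_1: rank ker ∂_1 − rank ∂_2 = (6 − 3) − 3 = 0, and the invariant factors of ∂_2 are all 1, so H_1 = 0.
  H_2: rank ker ∂_2 − rank ∂_3 = (4 − 3) − 0 = 1, and there is no ∂_3, so H_2 = Z.

(K is a triangulation of the 2-sphere S^2.)

Hence the Betti numbers are b_0 = 1, b_1 = 0, b_2 = 1.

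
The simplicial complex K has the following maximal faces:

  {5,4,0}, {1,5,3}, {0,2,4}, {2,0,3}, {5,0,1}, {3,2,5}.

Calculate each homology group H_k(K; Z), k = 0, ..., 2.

We work with the vertex ordering 0 < 1 < 2 < 3 < 4 < 5. The simplices of K, each written with vertices in increasing order, are:

  0-simplices (6): [0], [1], [2], [3], [4], [5]
  1-simplices (12): [0,1], [0,2], [0,3], [0,4], [0,5], [1,3], [1,5], [2,3], [2,4], [2,5], [3,5], [4,5]
  2-simplices (6): [0,1,5], [0,2,3], [0,2,4], [0,4,5], [1,3,5], [2,3,5]

giving chain groups C_0 ≅ Z^6, C_1 ≅ Z^12, C_2 ≅ Z^6.

Boundary ∂_1: C_1 → C_0 maps an edge to its endpoints' difference, ∂[p,q] = q − p. For instance
  ∂[0,1] = [1] − [0].
This gives a 6×12 integer matrix of rank 5; reducing to Smith normal form yields diagonal entries (1,1,1,1,1).

The boundary map ∂_2: C_2 → C_1 acts by ∂[p,q,r] = [q,r] − [p,r] + [p,q]. For instance
  ∂[2,3,5] = [3,5] − [2,5] + [2,3],
  ∂[0,4,5] = [4,5] − [0,5] + [0,4].
The resulting 12×6 matrix has rank 6, and its Smith normal form has invariant factors (1,1,1,1,1,1).

Computing H_k = (kernel of ∂_k) / (image of ∂_{k+1}):

  H_0: rank C_0 − rank ∂_1 = 6 − 5 = 1, and the invariant factors of ∂_1 are all 1, so H_0 = Z.
  H_1: rank ker ∂_1 − rank ∂_2 = (12 − 5) − 6 = 1, and the invariant factors of ∂_2 are all 1, so H_1 = Z.
  H_2: rank ker ∂_2 − rank ∂_3 = (6 − 6) − 0 = 0, and there is no ∂_3, so H_2 = 0.

As a check, the Euler characteristic is 6 − 12 + 6 = 0, which agrees with 1 − 1 + 0 = 0.

H_0 ≅ Z,  H_1 ≅ Z,  H_2 = 0.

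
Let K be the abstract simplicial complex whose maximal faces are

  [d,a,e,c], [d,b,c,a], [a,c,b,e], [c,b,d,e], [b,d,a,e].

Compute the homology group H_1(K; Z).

Order the vertices as a < b < c < d < e. Listing each simplex with vertices in this order, K has dimension 3 with simplices:

  0-simplices (5): a, b, c, d, e
  1-simplices (10): ab, ac, ad, ae, bc, bd, be, cd, ce, de
  2-simplices (10): abc, abd, abe, acd, ace, ade, bcd, bce, bde, cde
  3-simplices (5): abcd, abce, abde, acde, bcde

giving chain groups C_0 ≅ Z^5, C_1 ≅ Z^10, C_2 ≅ Z^10, C_3 ≅ Z^5.

∂_1: C_1 → C_0 sends each edge [p,q] (with p < q) to q − p. For instance
  ∂ae = e − a.
The 5×10 boundary matrix has rank 4 and Smith normal form diag(1,1,1,1).

Boundary ∂_2: C_2 → C_1 maps a triangle to the signed sum of its edges. For instance
  ∂abd = bd − ad + ab,
  ∂abe = be − ae + ab.
The 10×10 boundary matrix has rank 6 and Smith normal form diag(1,1,1,1,1,1).

∂_3: C_3 → C_2 sends each 3-simplex σ to the alternating sum Σ_i (−1)^i (σ with its i-th vertex removed). For instance
  ∂abcd = bcd − acd + abd − abc,
  ∂bcde = cde − bde + bce − bcd.
The 10×5 boundary matrix has rank 4 and Smith normal form diag(1,1,1,1).

From H_k ≅ ker(∂_k) / im(∂_{k+1}) we obtain:

  H_1: rank ker ∂_1 − rank ∂_2 = (10 − 4) − 6 = 0, and the invariant factors of ∂_2 are all 1, so H_1 ≅ 0.

(K is a triangulation of the 3-sphere S^3.)

H_1 ≅ 0.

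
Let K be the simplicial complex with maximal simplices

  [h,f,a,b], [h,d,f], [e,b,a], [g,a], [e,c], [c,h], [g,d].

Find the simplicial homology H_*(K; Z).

Order the vertices as a < b < c < d < e < f < g < h. Listing each simplex with vertices in this order, K has dimension 3 with simplices:

  0-simplices (8): a, b, c, d, e, f, g, h
  1-simplices (14): ab, ae, af, ag, ah, be, bf, bh, ce, ch, df, dg, dh, fh
  2-simplices (6): abe, abf, abh, afh, bfh, dfh
  3-simplices (1): abfh

so the chain groups are C_0 ≅ Z^8, C_1 ≅ Z^14, C_2 ≅ Z^6, C_3 ≅ Z^1.

The boundary map ∂_1: C_1 → C_0 sends each edge [p,q] (with p < q) to q − p. For instance
  ∂bh = h − b.
As a 8×14 matrix over Z this has rank 7, with invariant factors (1,1,1,1,1,1,1).

∂_2: C_2 → C_1 sends each 2-simplex [p,q,r] to [q,r] − [p,r] + [p,q]. For instance
  ∂dfh = fh − dh + df,
  ∂bfh = fh − bh + bf.
This gives a 14×6 integer matrix of rank 5; reducing to Smith normal form yields diagonal entries (1,1,1,1,1).

∂_3: C_3 → C_2 sends each 3-simplex σ to the alternating sum Σ_i (−1)^i (σ with its i-th vertex removed). For instance
  ∂abfh = bfh − afh + abh − abf.
The resulting 6×1 matrix has rank 1, and its Smith normal form has invariant factors (1).

Now H_k = ker ∂_k / im ∂_{k+1}, so:

  H_0: rank C_0 − rank ∂_1 = 8 − 7 = 1, and the invariant factors of ∂_1 are all 1, so H_0 = Z.
  H_1: rank ker ∂_1 − rank ∂_2 = (14 − 7) − 5 = 2, and the invariant factors of ∂_2 are all 1, so H_1 = Z^2.
  H_2: rank ker ∂_2 − rank ∂_3 = (6 − 5) − 1 = 0, and the invariant factors of ∂_3 are all 1, so H_2 = 0.
  H_3: rank ker ∂_3 − rank ∂_4 = (1 − 1) − 0 = 0, and there is no ∂_4, so H_3 = 0.

H_0 ≅ Z,  H_1 ≅ Z^2,  H_2 = 0,  H_3 = 0.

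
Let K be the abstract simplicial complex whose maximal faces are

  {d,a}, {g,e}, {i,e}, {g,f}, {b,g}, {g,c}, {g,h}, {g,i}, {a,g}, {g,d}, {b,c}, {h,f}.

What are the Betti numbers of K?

Fix the vertex order a < b < c < d < e < f < g < h < i and write every simplex with vertices in increasing order. Then dim K = 1 and the simplices of K are:

  0-simplices (9): a, b, c, d, e, f, g, h, i
  1-simplices (12): ad, ag, bc, bg, cg, dg, eg, ei, fg, fh, gh, gi

Hence C_0 ≅ Z^9, C_1 ≅ Z^12.

The boundary map ∂_1: C_1 → C_0 sends each edge [p,q] (with p < q) to q − p.
The resulting 9×12 matrix has rank 8, and its Smith normal form has invariant factors (1,1,1,1,1,1,1,1).

Reading off H_k = ker ∂_k / im ∂_{k+1}:

  H_0: rank C_0 − rank ∂_1 = 9 − 8 = 1, and the invariant factors of ∂_1 are all 1, so H_0 = Z.
  H_1: rank ker ∂_1 − rank ∂_2 = (12 − 8) − 0 = 4, and there is no ∂_2, so H_1 = Z^4.

As a check, the Euler characteristic is 9 − 12 = -3, which agrees with 1 − 4 = -3.

Hence the Betti numbers are b_0 = 1, b_1 = 4.

b_0 = 1, b_1 = 4.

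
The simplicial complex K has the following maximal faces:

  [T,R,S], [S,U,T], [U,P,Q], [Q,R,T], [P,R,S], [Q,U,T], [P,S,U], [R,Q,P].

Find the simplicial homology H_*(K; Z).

K has 6 vertices, 12 edges, 8 triangles.
rank ∂_0 = 0, rank ∂_1 = 5 ⇒ b_0 = 6 − 0 − 5 = 1; all invariant factors of ∂_1 are 1 so no torsion. So H_0 ≅ Z.
rank ∂_1 = 5, rank ∂_2 = 7 ⇒ b_1 = 12 − 5 − 7 = 0; all invariant factors of ∂_2 are 1 so no torsion. So H_1 ≅ 0.
rank ∂_2 = 7, rank ∂_3 = 0 ⇒ b_2 = 8 − 7 − 0 = 1. So H_2 ≅ Z.

H_0 ≅ Z,  H_1 = 0,  H_2 ≅ Z.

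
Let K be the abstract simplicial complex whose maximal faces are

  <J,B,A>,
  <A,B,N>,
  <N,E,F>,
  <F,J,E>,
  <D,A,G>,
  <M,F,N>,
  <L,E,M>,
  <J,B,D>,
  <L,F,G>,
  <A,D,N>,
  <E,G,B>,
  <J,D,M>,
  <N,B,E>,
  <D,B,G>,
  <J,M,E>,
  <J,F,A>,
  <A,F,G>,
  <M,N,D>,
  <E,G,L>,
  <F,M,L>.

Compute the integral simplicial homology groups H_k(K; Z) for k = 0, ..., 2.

We work with the vertex ordering A < B < D < E < F < G < J < L < M < N. The simplices of K, each written with vertices in increasing order, are:

  0-simplices (10): A, B, D, E, F, G, J, L, M, N
  1-simplices (30): AB, AD, AF, AG, AJ, AN, BD, BE, BG, BJ, BN, DG, DJ, DM, DN, EF, EG, EJ, EL, EM, EN, FG, FJ, FL, FM, FN, GL, JM, LM, MN
  2-simplices (20): ABJ, ABN, ADG, ADN, AFG, AFJ, BDG, BDJ, BEG, BEN, DJM, DMN, EFJ, EFN, EGL, EJM, ELM, FGL, FLM, FMN

so the chain groups are C_0 ≅ Z^10, C_1 ≅ Z^30, C_2 ≅ Z^20.

Boundary ∂_1: C_1 → C_0 sends each edge [p,q] (with p < q) to q − p. For instance
  ∂BN = N − B.
The 10×30 boundary matrix has rank 9 and Smith normal form diag(1,1,1,1,1,1,1,1,1).

The boundary map ∂_2: C_2 → C_1 acts by ∂[p,q,r] = [q,r] − [p,r] + [p,q]. For instance
  ∂EGL = GL − EL + EG,
  ∂BDG = DG − BG + BD.
As a 30×20 matrix over Z this has rank 20, with invariant factors (1,1,1,1,1,1,1,1,1,1,1,1,1,1,1,1,1,1,1,2).

Now H_k = ker ∂_k / im ∂_{k+1}, so:

  H_0: rank C_0 − rank ∂_1 = 10 − 9 = 1, and the invariant factors of ∂_1 are all 1, so H_0 ≅ Z.
  H_1: rank ker ∂_1 − rank ∂_2 = (30 − 9) − 20 = 1, and ∂_2 has invariant factor 2 > 1, so H_1 ≅ Z ⊕ Z/2Z.
  H_2: rank ker ∂_2 − rank ∂_3 = (20 − 20) − 0 = 0, and there is no ∂_3, so H_2 ≅ 0.

H_0 = Z,  H_1 = Z ⊕ Z/2Z,  H_2 = 0.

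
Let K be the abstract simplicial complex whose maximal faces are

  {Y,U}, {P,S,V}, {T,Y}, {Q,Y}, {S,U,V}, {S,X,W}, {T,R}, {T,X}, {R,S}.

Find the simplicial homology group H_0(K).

Order the vertices as P < Q < R < S < T < U < V < W < X < Y. Listing each simplex with vertices in this order, K has dimension 2 with simplices:

  0-simplices (10): P, Q, R, S, T, U, V, W, X, Y
  1-simplices (14): PS, PV, QY, RS, RT, SU, SV, SW, SX, TX, TY, UV, UY, WX
  2-simplices (3): PSV, SUV, SWX

so the chain groups are C_0 ≅ Z^10, C_1 ≅ Z^14, C_2 ≅ Z^3.

Boundary ∂_1: C_1 → C_0 sends each edge [p,q] (with p < q) to q − p. For instance
  ∂SU = U − S.
This gives a 10×14 integer matrix of rank 9; reducing to Smith normal form yields diagonal entries (1,1,1,1,1,1,1,1,1).

Boundary ∂_2: C_2 → C_1 maps a triangle to the signed sum of its edges. For instance
  ∂SWX = WX − SX + SW,
  ∂PSV = SV − PV + PS.
The 14×3 boundary matrix has rank 3 and Smith normal form diag(1,1,1).

From H_k ≅ ker(∂_k) / im(∂_{k+1}) we obtain:

  H_0: rank C_0 − rank ∂_1 = 10 − 9 = 1, and the invariant factors of ∂_1 are all 1, so H_0 ≅ Z.

H_0 = Z.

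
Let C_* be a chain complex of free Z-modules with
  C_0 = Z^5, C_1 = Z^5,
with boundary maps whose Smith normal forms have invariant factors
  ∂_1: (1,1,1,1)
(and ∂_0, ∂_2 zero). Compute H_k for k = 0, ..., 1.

H_0 = Z,  H_1 = Z.

H_0: b_0 = 5 − 0 − 4 = 1; torsion from ∂_1 factors > 1: none. So H_0 = Z.
H_1: b_1 = 5 − 4 − 0 = 1; torsion from ∂_2 factors > 1: none. So H_1 = Z.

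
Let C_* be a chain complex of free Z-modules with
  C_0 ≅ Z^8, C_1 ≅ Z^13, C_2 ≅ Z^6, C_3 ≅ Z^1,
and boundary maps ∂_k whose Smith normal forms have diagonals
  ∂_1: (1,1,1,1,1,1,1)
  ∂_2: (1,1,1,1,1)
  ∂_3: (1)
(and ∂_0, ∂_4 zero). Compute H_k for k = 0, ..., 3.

H_0 = Z,  H_1 = Z,  H_2 = 0,  H_3 = 0.

H_0: b_0 = 8 − 0 − 7 = 1; torsion from ∂_1 factors > 1: none. So H_0 = Z.
H_1: b_1 = 13 − 7 − 5 = 1; torsion from ∂_2 factors > 1: none. So H_1 = Z.
H_2: b_2 = 6 − 5 − 1 = 0; torsion from ∂_3 factors > 1: none. So H_2 = 0.
H_3: b_3 = 1 − 1 − 0 = 0; torsion from ∂_4 factors > 1: none. So H_3 = 0.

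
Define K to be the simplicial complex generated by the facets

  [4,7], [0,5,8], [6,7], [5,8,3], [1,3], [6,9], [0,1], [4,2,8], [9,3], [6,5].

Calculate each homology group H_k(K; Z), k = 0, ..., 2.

We work with the vertex ordering 0 < 1 < 2 < 3 < 4 < 5 < 6 < 7 < 8 < 9. The simplices of K, each written with vertices in increasing order, are:

  0-simplices (10): [0], [1], [2], [3], [4], [5], [6], [7], [8], [9]
  1-simplices (15): [0,1], [0,5], [0,8], [1,3], [2,4], [2,8], [3,5], [3,8], [3,9], [4,7], [4,8], [5,6], [5,8], [6,7], [6,9]
  2-simplices (3): [0,5,8], [2,4,8], [3,5,8]

so the chain groups are C_0 ≅ Z^10, C_1 ≅ Z^15, C_2 ≅ Z^3.

∂_1: C_1 → C_0 maps an edge to its endpoints' difference, ∂[p,q] = q − p. For instance
  ∂[6,7] = [7] − [6].
This gives a 10×15 integer matrix of rank 9; reducing to Smith normal form yields diagonal entries (1,1,1,1,1,1,1,1,1).

Boundary ∂_2: C_2 → C_1 sends each 2-simplex [p,q,r] to [q,r] − [p,r] + [p,q]. For instance
  ∂[3,5,8] = [5,8] − [3,8] + [3,5],
  ∂[0,5,8] = [5,8] − [0,8] + [0,5].
The 15×3 boundary matrix has rank 3 and Smith normal form diag(1,1,1).

Computing H_k = (kernel of ∂_k) / (image of ∂_{k+1}):

  H_0: rank C_0 − rank ∂_1 = 10 − 9 = 1, and the invariant factors of ∂_1 are all 1, so H_0 = Z.
  H_1: rank ker ∂_1 − rank ∂_2 = (15 − 9) − 3 = 3, and the invariant factors of ∂_2 are all 1, so H_1 = Z^3.
  H_2: rank ker ∂_2 − rank ∂_3 = (3 − 3) − 0 = 0, and there is no ∂_3, so H_2 = 0.

As a check, the Euler characteristic is 10 − 15 + 3 = -2, which agrees with 1 − 3 + 0 = -2.

H_0 ≅ Z,  H_1 ≅ Z^3,  H_2 = 0.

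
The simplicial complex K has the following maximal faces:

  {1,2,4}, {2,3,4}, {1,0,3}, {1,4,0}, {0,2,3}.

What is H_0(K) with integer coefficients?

Take the total order 0 < 1 < 2 < 3 < 4 on the vertex set. Then K (dimension 2) consists of the simplices:

  0-simplices (5): [0], [1], [2], [3], [4]
  1-simplices (10): [0,1], [0,2], [0,3], [0,4], [1,2], [1,3], [1,4], [2,3], [2,4], [3,4]
  2-simplices (5): [0,1,3], [0,1,4], [0,2,3], [1,2,4], [2,3,4]

Hence C_0 ≅ Z^5, C_1 ≅ Z^10, C_2 ≅ Z^5.

∂_1: C_1 → C_0 maps an edge to its endpoints' difference, ∂[p,q] = q − p. For instance
  ∂[1,4] = [4] − [1].
The resulting 5×10 matrix has rank 4, and its Smith normal form has invariant factors (1,1,1,1).

∂_2: C_2 → C_1 acts by ∂[p,q,r] = [q,r] − [p,r] + [p,q]. For instance
  ∂[0,1,4] = [1,4] − [0,4] + [0,1],
  ∂[2,3,4] = [3,4] − [2,4] + [2,3].
The 10×5 boundary matrix has rank 5 and Smith normal form diag(1,1,1,1,1).

Computing H_k = (kernel of ∂_k) / (image of ∂_{k+1}):

  H_0: rank C_0 − rank ∂_1 = 5 − 4 = 1, and the invariant factors of ∂_1 are all 1, so H_0 ≅ Z.

(K is a triangulation of the Möbius band.)

H_0 = Z.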